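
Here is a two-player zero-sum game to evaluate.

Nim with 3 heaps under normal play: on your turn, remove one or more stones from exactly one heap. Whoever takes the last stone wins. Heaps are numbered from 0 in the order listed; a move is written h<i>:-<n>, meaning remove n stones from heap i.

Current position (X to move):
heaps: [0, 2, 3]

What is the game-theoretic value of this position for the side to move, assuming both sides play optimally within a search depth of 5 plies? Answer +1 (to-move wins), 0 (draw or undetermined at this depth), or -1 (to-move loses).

p1 X@[(0,2,3)]: h1:-1[(0,1,3)]-1 h1:-2[(0,0,3)]-1 h2:-1[(0,2,2)]+1* h2:-2[(0,2,1)]-1 h2:-3[(0,2,0)]-1
p2 O@[(0,2,2)]: h1:-1[(0,1,2)]-1* h1:-2[(0,0,2)]-1 h2:-1[(0,2,1)]-1 h2:-2[(0,2,0)]-1
p3 X@[(0,1,2)]: h1:-1[(0,0,2)]-1 h2:-1[(0,1,1)]+1* h2:-2[(0,1,0)]-1
p4 O@[(0,1,1)]: h1:-1[(0,0,1)]-1* h2:-1[(0,1,0)]-1
p5 X@[(0,0,1)]: h2:-1[(0,0,0)]+1*
p6 O@[(0,0,0)] terminal -1; root [(0,2,3)] d5

value((0,2,3), X) = +1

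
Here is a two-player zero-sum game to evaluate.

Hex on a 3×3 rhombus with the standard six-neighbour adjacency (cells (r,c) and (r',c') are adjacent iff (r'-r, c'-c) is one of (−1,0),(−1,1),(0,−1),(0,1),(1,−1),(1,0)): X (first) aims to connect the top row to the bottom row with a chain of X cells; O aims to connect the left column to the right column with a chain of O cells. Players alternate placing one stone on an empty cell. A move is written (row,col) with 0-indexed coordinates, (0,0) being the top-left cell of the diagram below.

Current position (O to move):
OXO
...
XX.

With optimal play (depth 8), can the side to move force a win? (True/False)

ply 1, O at OXO/.../XX. | (1,0)=-1→OXO/O../XX.*; (1,1)=-1→OXO/.O./XX.; (1,2)=-1→OXO/..O/XX.; (2,2)=-1→OXO/.../XXO
ply 2, X at OXO/O../XX. | (1,1)=+1→OXO/OX./XX.*; (1,2)=-1→OXO/O.X/XX.; (2,2)=-1→OXO/O../XXX
ply 3: OXO/OX./XX. is terminal -1 (O); from OXO/.../XX. depth 8

O winning at [OXO/.../XX.]: False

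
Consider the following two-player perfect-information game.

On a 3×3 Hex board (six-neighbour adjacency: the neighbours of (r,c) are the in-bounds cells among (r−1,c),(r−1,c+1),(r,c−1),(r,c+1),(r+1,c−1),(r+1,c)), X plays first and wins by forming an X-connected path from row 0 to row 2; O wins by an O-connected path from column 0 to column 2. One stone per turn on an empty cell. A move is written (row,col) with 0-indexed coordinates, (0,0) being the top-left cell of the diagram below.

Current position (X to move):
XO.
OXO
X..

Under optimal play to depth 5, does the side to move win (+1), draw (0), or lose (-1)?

value(XO./OXO/X.., X) = +1

ply 1, X at XO./OXO/X.. | (0,2)=+1→XOX/OXO/X..*; (2,1)=-1→XO./OXO/XX.; (2,2)=-1→XO./OXO/X.X
ply 2: XOX/OXO/X.. is terminal -1 (O); from XO./OXO/X.. depth 5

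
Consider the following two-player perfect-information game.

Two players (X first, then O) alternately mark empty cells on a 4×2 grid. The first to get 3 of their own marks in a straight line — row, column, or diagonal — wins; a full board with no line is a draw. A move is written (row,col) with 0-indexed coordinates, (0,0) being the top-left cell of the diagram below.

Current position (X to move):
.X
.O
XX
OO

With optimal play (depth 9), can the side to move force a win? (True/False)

[.X/.O/XX/OO] X move#1: (0,0):+0/XX/.O/XX/OO*, (1,0):+0/.X/XO/XX/OO
[XX/.O/XX/OO] O move#2: (1,0):+0/XX/OO/XX/OO*
[XX/OO/XX/OO] end (terminal +0, X#3); searched .X/.O/XX/OO to 9

X winning at [.X/.O/XX/OO]: False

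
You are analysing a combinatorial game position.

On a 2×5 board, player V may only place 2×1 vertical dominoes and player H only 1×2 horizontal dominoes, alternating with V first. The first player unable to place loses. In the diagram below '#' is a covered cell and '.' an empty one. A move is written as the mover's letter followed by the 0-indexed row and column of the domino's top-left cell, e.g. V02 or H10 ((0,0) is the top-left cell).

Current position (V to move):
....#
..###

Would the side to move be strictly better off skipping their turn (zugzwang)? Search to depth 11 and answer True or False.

zugzwang(....#/..###, V) = False

p1 V@[....#/..###]: V00[#...#/#.###]-1 V01[.#..#/.####]+1*
p2 H@[.#..#/.####]: H02[.####/.####]-1*
p3 V@[.####/.####]: V00[#####/#####]+1*
p4 H@[#####/#####] terminal -1; root [....#/..###] d11
suppose V passes — search the same position with H to move:
pass> p1 H@[....#/..###]: H00[##..#/..###]+1* H01[.##.#/..###]-1 H02[..###/..###]-1 H10[....#/#####]+1
pass> p2 V@[##..#/..###] terminal -1; root [....#/..###] d11
for V: play +1, pass -1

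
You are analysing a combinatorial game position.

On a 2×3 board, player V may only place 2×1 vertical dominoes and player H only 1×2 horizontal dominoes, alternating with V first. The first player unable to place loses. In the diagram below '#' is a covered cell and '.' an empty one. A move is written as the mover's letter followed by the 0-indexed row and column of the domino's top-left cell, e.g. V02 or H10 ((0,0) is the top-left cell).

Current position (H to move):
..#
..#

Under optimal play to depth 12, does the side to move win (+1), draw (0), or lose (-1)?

value(..#/..#, H) = +1

p1 H@[..#/..#]: H00[###/..#]+1* H10[..#/###]+1
p2 V@[###/..#] terminal -1; root [..#/..#] d12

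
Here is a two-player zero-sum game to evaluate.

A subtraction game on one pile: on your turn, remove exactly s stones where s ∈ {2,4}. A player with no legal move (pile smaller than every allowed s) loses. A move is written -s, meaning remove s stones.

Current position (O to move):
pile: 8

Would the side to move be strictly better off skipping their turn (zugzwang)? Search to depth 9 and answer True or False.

zugzwang(8, O) = False

[8] O move#1: -2:+1/6*, -4:-1/4
[6] X move#2: -2:-1/4*, -4:-1/2
[4] O move#3: -2:-1/2, -4:+1/0*
[0] end (terminal -1, X#4); searched 8 to 9
pass branch (X moves first from the same position):
  | [8] X move#1: -2:+1/6*, -4:-1/4
  | [6] O move#2: -2:-1/4*, -4:-1/2
  | [4] X move#3: -2:-1/2, -4:+1/0*
  | [0] end (terminal -1, O#4); searched 8 to 9
O moving scores +1; O passing scores -1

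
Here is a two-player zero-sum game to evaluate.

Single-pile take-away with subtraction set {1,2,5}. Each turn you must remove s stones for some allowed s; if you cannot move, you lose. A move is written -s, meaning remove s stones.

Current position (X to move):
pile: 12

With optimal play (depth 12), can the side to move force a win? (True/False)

p1 X@[12]: -1[11]-1* -2[10]-1 -5[7]-1
p2 O@[11]: -1[10]-1 -2[9]+1* -5[6]+1
p3 X@[9]: -1[8]-1* -2[7]-1 -5[4]-1
p4 O@[8]: -1[7]-1 -2[6]+1* -5[3]+1
p5 X@[6]: -1[5]-1* -2[4]-1 -5[1]-1
p6 O@[5]: -1[4]-1 -2[3]+1* -5[0]+1
p7 X@[3]: -1[2]-1* -2[1]-1
p8 O@[2]: -1[1]-1 -2[0]+1*
p9 X@[0] terminal -1; root [12] d12

X winning at [12]: False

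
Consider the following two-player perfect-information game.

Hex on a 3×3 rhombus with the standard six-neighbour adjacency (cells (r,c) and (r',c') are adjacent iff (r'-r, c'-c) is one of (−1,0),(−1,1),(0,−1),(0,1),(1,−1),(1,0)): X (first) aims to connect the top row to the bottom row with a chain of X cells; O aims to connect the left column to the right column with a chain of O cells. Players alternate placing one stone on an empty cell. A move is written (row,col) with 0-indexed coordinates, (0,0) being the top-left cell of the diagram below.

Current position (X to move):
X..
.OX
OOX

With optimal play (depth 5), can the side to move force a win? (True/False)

ply 1, X at X../.OX/OOX | (0,1)=-1→XX./.OX/OOX; (0,2)=+1→X.X/.OX/OOX*; (1,0)=-1→X../XOX/OOX
ply 2: X.X/.OX/OOX is terminal -1 (O); from X../.OX/OOX depth 5

X winning at [X../.OX/OOX]: True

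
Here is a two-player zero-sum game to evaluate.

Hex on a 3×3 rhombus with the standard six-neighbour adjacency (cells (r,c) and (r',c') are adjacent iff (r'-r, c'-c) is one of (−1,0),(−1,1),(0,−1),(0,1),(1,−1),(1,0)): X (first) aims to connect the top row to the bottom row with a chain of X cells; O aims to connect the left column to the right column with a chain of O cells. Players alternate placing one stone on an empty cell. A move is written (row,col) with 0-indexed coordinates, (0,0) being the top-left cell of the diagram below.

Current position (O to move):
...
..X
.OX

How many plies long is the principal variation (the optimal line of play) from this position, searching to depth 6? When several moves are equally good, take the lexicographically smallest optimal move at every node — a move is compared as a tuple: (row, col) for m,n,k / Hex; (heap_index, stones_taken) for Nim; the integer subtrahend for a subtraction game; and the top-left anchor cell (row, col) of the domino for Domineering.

PV length from [.../..X/.OX]: 6 plies

[.../..X/.OX] O move#1: (0,0):-1/O../..X/.OX*, (0,1):-1/.O./..X/.OX, (0,2):-1/..O/..X/.OX, (1,0):-1/.../O.X/.OX, (1,1):-1/.../.OX/.OX, (2,0):-1/.../..X/OOX
[O../..X/.OX] X move#2: (0,1):+1/OX./..X/.OX*, (0,2):+1/O.X/..X/.OX, (1,0):+1/O../X.X/.OX, (1,1):+1/O../.XX/.OX, (2,0):+1/O../..X/XOX
[OX./..X/.OX] O move#3: (0,2):-1/OXO/..X/.OX*, (1,0):-1/OX./O.X/.OX, (1,1):-1/OX./.OX/.OX, (2,0):-1/OX./..X/OOX
[OXO/..X/.OX] X move#4: (1,0):+1/OXO/X.X/.OX*, (1,1):+1/OXO/.XX/.OX, (2,0):+1/OXO/..X/XOX
[OXO/X.X/.OX] O move#5: (1,1):-1/OXO/XOX/.OX*, (2,0):-1/OXO/X.X/OOX
[OXO/XOX/.OX] X move#6: (2,0):+1/OXO/XOX/XOX*
[OXO/XOX/XOX] end (terminal -1, O#7); searched .../..X/.OX to 6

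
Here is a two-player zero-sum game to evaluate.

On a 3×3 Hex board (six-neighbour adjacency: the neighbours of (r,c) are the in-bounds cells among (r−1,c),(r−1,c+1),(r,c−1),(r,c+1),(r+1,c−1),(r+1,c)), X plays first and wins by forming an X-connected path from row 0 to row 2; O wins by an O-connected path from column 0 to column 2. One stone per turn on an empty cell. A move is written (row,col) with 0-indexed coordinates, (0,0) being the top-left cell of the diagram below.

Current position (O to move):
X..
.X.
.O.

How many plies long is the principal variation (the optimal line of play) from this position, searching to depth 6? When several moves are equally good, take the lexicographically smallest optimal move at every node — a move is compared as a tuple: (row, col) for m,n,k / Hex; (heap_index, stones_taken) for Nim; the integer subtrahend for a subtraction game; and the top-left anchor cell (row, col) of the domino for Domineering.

PV length from [X../.X./.O.]: 5 plies

p1 O@[X../.X./.O.]: (0,1)[XO./.X./.O.]-1 (0,2)[X.O/.X./.O.]-1 (1,0)[X../OX./.O.]-1 (1,2)[X../.XO/.O.]-1 (2,0)[X../.X./OO.]+1* (2,2)[X../.X./.OO]-1
p2 X@[X../.X./OO.]: (0,1)[XX./.X./OO.]-1* (0,2)[X.X/.X./OO.]-1 (1,0)[X../XX./OO.]-1 (1,2)[X../.XX/OO.]-1 (2,2)[X../.X./OOX]-1
p3 O@[XX./.X./OO.]: (0,2)[XXO/.X./OO.]+1* (1,0)[XX./OX./OO.]+1 (1,2)[XX./.XO/OO.]+1 (2,2)[XX./.X./OOO]+1
p4 X@[XXO/.X./OO.]: (1,0)[XXO/XX./OO.]-1* (1,2)[XXO/.XX/OO.]-1 (2,2)[XXO/.X./OOX]-1
p5 O@[XXO/XX./OO.]: (1,2)[XXO/XXO/OO.]+1* (2,2)[XXO/XX./OOO]+1
p6 X@[XXO/XXO/OO.] terminal -1; root [X../.X./.O.] d6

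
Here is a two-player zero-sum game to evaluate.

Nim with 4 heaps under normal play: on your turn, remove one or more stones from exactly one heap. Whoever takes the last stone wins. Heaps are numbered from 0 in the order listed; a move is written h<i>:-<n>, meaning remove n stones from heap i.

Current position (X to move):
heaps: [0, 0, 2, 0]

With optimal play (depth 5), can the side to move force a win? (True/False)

X winning at [(0,0,2,0)]: True

ply 1, X at (0,0,2,0) | h2:-1=-1→(0,0,1,0); h2:-2=+1→(0,0,0,0)*
ply 2: (0,0,0,0) is terminal -1 (O); from (0,0,2,0) depth 5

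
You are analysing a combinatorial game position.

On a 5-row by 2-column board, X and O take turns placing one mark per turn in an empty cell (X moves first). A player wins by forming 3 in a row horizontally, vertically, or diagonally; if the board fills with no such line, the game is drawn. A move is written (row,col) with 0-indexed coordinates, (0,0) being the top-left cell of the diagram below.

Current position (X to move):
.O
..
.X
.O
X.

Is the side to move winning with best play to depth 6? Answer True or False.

p1 X@[.O/../.X/.O/X.]: (0,0)[XO/../.X/.O/X.]+0* (1,0)[.O/X./.X/.O/X.]+0 (1,1)[.O/.X/.X/.O/X.]+0 (2,0)[.O/../XX/.O/X.]+0 (3,0)[.O/../.X/XO/X.]+0 (4,1)[.O/../.X/.O/XX]+0
p2 O@[XO/../.X/.O/X.]: (1,0)[XO/O./.X/.O/X.]+0* (1,1)[XO/.O/.X/.O/X.]-1 (2,0)[XO/../OX/.O/X.]+0 (3,0)[XO/../.X/OO/X.]+0 (4,1)[XO/../.X/.O/XO]-1
p3 X@[XO/O./.X/.O/X.]: (1,1)[XO/OX/.X/.O/X.]+0* (2,0)[XO/O./XX/.O/X.]+0 (3,0)[XO/O./.X/XO/X.]+0 (4,1)[XO/O./.X/.O/XX]+0
p4 O@[XO/OX/.X/.O/X.]: (2,0)[XO/OX/OX/.O/X.]+0* (3,0)[XO/OX/.X/OO/X.]+0 (4,1)[XO/OX/.X/.O/XO]+0
p5 X@[XO/OX/OX/.O/X.]: (3,0)[XO/OX/OX/XO/X.]+0* (4,1)[XO/OX/OX/.O/XX]-1
p6 O@[XO/OX/OX/XO/X.]: (4,1)[XO/OX/OX/XO/XO]+0*
p7 X@[XO/OX/OX/XO/XO] terminal +0; root [.O/../.X/.O/X.] d6

X winning at [.O/../.X/.O/X.]: False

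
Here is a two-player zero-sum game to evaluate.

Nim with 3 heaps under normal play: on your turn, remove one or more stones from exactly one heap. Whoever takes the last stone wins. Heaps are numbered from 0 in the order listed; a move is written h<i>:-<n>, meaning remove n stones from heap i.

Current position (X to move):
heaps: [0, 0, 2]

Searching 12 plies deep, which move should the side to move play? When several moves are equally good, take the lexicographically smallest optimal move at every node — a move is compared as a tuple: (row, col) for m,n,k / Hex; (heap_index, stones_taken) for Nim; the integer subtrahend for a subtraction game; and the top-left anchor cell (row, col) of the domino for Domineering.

X's best at [(0,0,2)]: h2:-2

ply 1, X at (0,0,2) | h2:-1=-1→(0,0,1); h2:-2=+1→(0,0,0)*
ply 2: (0,0,0) is terminal -1 (O); from (0,0,2) depth 12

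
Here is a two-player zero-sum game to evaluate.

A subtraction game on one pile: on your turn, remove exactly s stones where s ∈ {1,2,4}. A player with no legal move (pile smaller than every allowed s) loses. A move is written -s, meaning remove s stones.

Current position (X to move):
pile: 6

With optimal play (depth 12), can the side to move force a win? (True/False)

ply 1, X at 6 | -1=-1→5*; -2=-1→4; -4=-1→2
ply 2, O at 5 | -1=-1→4; -2=+1→3*; -4=-1→1
ply 3, X at 3 | -1=-1→2*; -2=-1→1
ply 4, O at 2 | -1=-1→1; -2=+1→0*
ply 5: 0 is terminal -1 (X); from 6 depth 12

X winning at [6]: False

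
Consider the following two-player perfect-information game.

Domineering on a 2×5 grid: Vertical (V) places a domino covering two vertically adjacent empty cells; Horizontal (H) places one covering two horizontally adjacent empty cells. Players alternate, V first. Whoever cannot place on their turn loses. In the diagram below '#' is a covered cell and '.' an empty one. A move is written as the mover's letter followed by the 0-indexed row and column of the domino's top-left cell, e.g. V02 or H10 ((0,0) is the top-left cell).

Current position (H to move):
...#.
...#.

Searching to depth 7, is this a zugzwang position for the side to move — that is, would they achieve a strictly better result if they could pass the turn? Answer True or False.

p1 H@[...#./...#.]: H00[##.#./...#.]-1* H01[.###./...#.]-1 H10[...#./##.#.]-1 H11[...#./.###.]-1
p2 V@[##.#./...#.]: V02[####./..##.]+1* V04[##.##/...##]-1
p3 H@[####./..##.]: H10[####./####.]-1*
p4 V@[####./####.]: V04[#####/#####]+1*
p5 H@[#####/#####] terminal -1; root [...#./...#.] d7
pass branch (V moves first from the same position):
  | p1 V@[...#./...#.]: V00[#..#./#..#.]-1 V01[.#.#./.#.#.]+1* V02[..##./..##.]-1 V04[...##/...##]-1
  | p2 H@[.#.#./.#.#.] terminal -1; root [...#./...#.] d7
H moving scores -1; H passing scores -1

zugzwang(...#./...#., H) = False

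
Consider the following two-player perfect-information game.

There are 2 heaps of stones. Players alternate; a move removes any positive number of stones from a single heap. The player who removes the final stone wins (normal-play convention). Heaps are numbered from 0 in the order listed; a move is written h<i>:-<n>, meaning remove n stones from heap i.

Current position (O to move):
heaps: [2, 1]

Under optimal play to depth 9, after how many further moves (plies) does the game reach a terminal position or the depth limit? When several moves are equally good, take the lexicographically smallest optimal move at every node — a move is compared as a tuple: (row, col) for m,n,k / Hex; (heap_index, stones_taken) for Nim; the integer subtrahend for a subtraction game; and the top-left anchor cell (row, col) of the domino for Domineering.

p1 O@[(2,1)]: h0:-1[(1,1)]+1* h0:-2[(0,1)]-1 h1:-1[(2,0)]-1
p2 X@[(1,1)]: h0:-1[(0,1)]-1* h1:-1[(1,0)]-1
p3 O@[(0,1)]: h1:-1[(0,0)]+1*
p4 X@[(0,0)] terminal -1; root [(2,1)] d9

PV length from [(2,1)]: 3 plies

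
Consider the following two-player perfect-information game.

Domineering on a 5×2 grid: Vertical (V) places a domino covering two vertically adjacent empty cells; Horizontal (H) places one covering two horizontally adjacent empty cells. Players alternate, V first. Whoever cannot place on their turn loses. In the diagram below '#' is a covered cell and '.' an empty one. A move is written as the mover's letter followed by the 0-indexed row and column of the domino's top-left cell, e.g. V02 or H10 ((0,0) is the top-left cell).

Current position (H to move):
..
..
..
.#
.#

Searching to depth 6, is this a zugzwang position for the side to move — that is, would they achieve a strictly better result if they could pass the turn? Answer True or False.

[../../../.#/.#] H move#1: H00:-1/##/../../.#/.#, H10:+1/../##/../.#/.#*, H20:-1/../../##/.#/.#
[../##/../.#/.#] V move#2: V20:-1/../##/#./##/.#*, V30:-1/../##/../##/##
[../##/#./##/.#] H move#3: H00:+1/##/##/#./##/.#*
[##/##/#./##/.#] end (terminal -1, V#4); searched ../../../.#/.# to 6
if H skipped the turn, V would face:
~ [../../../.#/.#] V move#1: V00:+1/#./#./../.#/.#*, V01:+1/.#/.#/../.#/.#, V10:+1/../#./#./.#/.#, V11:+1/../.#/.#/.#/.#, V20:-1/../../#./##/.#, V30:-1/../../../##/##
~ [#./#./../.#/.#] H move#2: H20:-1/#./#./##/.#/.#*
~ [#./#./##/.#/.#] V move#3: V01:+1/##/##/##/.#/.#*, V30:+1/#./#./##/##/##
~ [##/##/##/.#/.#] end (terminal -1, H#4); searched ../../../.#/.# to 6
compare (H): move=+1 vs pass=-1

zugzwang(../../../.#/.#, H) = False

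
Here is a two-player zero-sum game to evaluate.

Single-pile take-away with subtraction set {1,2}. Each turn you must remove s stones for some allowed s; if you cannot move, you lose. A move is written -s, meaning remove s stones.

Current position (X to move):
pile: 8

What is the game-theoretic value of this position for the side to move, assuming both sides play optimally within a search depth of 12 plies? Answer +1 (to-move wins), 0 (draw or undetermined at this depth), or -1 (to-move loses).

value(8, X) = +1

ply 1, X at 8 | -1=-1→7; -2=+1→6*
ply 2, O at 6 | -1=-1→5*; -2=-1→4
ply 3, X at 5 | -1=-1→4; -2=+1→3*
ply 4, O at 3 | -1=-1→2*; -2=-1→1
ply 5, X at 2 | -1=-1→1; -2=+1→0*
ply 6: 0 is terminal -1 (O); from 8 depth 12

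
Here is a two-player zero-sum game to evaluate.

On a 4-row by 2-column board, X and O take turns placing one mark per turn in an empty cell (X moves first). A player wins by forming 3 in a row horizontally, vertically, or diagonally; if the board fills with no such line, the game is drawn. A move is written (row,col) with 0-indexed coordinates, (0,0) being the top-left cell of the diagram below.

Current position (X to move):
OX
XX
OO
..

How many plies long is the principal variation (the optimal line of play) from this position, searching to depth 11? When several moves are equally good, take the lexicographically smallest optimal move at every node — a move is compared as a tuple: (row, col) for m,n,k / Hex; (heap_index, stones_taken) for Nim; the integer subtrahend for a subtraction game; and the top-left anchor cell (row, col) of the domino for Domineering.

PV length from [OX/XX/OO/..]: 2 plies

ply 1, X at OX/XX/OO/.. | (3,0)=+0→OX/XX/OO/X.*; (3,1)=+0→OX/XX/OO/.X
ply 2, O at OX/XX/OO/X. | (3,1)=+0→OX/XX/OO/XO*
ply 3: OX/XX/OO/XO is terminal +0 (X); from OX/XX/OO/.. depth 11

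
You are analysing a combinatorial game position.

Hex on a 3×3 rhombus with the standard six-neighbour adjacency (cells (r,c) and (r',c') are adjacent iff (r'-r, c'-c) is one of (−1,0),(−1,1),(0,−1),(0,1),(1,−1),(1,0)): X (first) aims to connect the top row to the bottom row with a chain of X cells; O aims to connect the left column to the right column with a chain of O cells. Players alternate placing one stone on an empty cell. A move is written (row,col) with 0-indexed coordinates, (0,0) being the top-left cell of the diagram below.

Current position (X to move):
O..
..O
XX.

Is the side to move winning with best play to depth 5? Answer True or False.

[O../..O/XX.] X move#1: (0,1):+1/OX./..O/XX.*, (0,2):-1/O.X/..O/XX., (1,0):-1/O../X.O/XX., (1,1):+1/O../.XO/XX., (2,2):-1/O../..O/XXX
[OX./..O/XX.] O move#2: (0,2):-1/OXO/..O/XX.*, (1,0):-1/OX./O.O/XX., (1,1):-1/OX./.OO/XX., (2,2):-1/OX./..O/XXO
[OXO/..O/XX.] X move#3: (1,0):+1/OXO/X.O/XX.*, (1,1):+1/OXO/.XO/XX., (2,2):+1/OXO/..O/XXX
[OXO/X.O/XX.] end (terminal -1, O#4); searched O../..O/XX. to 5

X winning at [O../..O/XX.]: True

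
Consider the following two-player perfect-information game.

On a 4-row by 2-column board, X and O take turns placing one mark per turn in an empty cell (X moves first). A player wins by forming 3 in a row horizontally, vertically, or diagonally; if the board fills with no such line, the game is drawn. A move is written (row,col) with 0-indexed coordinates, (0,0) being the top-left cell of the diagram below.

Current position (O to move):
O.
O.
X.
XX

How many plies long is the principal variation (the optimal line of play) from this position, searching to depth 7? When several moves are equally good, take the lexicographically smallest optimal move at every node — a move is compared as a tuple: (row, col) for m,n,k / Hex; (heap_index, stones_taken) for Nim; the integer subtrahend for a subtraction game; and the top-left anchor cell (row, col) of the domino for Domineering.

[O./O./X./XX] O move#1: (0,1):+0/OO/O./X./XX*, (1,1):+0/O./OO/X./XX, (2,1):+0/O./O./XO/XX
[OO/O./X./XX] X move#2: (1,1):+0/OO/OX/X./XX*, (2,1):+0/OO/O./XX/XX
[OO/OX/X./XX] O move#3: (2,1):+0/OO/OX/XO/XX*
[OO/OX/XO/XX] end (terminal +0, X#4); searched O./O./X./XX to 7

PV length from [O./O./X./XX]: 3 plies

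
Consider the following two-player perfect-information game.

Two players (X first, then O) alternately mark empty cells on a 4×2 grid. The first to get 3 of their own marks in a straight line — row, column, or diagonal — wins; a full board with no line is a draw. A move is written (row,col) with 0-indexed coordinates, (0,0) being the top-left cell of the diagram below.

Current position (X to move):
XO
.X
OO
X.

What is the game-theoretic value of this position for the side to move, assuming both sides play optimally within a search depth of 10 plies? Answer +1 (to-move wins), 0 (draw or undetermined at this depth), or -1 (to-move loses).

ply 1, X at XO/.X/OO/X. | (1,0)=+0→XO/XX/OO/X.*; (3,1)=+0→XO/.X/OO/XX
ply 2, O at XO/XX/OO/X. | (3,1)=+0→XO/XX/OO/XO*
ply 3: XO/XX/OO/XO is terminal +0 (X); from XO/.X/OO/X. depth 10

value(XO/.X/OO/X., X) = 0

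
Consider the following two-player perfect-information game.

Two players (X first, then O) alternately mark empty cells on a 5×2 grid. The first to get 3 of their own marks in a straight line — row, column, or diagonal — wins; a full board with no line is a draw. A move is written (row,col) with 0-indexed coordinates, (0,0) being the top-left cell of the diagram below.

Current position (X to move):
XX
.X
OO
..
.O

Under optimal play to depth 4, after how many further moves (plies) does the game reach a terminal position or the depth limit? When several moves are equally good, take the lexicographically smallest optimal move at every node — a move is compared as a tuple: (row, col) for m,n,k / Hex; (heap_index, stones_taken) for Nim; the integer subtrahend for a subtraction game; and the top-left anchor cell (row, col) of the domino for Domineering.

ply 1, X at XX/.X/OO/../.O | (1,0)=-1→XX/XX/OO/../.O*; (3,0)=-1→XX/.X/OO/X./.O; (3,1)=-1→XX/.X/OO/.X/.O; (4,0)=-1→XX/.X/OO/../XO
ply 2, O at XX/XX/OO/../.O | (3,0)=+1→XX/XX/OO/O./.O*; (3,1)=+1→XX/XX/OO/.O/.O; (4,0)=+1→XX/XX/OO/../OO
ply 3, X at XX/XX/OO/O./.O | (3,1)=-1→XX/XX/OO/OX/.O*; (4,0)=-1→XX/XX/OO/O./XO
ply 4, O at XX/XX/OO/OX/.O | (4,0)=+1→XX/XX/OO/OX/OO*
ply 5: XX/XX/OO/OX/OO is terminal -1 (X); from XX/.X/OO/../.O depth 4

PV length from [XX/.X/OO/../.O]: 4 plies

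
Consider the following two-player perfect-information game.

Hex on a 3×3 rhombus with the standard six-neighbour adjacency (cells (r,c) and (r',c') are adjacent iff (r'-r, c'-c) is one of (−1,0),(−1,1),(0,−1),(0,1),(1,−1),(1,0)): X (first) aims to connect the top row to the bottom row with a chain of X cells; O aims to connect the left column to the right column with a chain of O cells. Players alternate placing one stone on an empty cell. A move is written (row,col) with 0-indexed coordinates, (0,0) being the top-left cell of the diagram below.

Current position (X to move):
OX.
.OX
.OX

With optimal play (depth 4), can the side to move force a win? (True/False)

ply 1, X at OX./.OX/.OX | (0,2)=+1→OXX/.OX/.OX*; (1,0)=+1→OX./XOX/.OX; (2,0)=+1→OX./.OX/XOX
ply 2: OXX/.OX/.OX is terminal -1 (O); from OX./.OX/.OX depth 4

X winning at [OX./.OX/.OX]: True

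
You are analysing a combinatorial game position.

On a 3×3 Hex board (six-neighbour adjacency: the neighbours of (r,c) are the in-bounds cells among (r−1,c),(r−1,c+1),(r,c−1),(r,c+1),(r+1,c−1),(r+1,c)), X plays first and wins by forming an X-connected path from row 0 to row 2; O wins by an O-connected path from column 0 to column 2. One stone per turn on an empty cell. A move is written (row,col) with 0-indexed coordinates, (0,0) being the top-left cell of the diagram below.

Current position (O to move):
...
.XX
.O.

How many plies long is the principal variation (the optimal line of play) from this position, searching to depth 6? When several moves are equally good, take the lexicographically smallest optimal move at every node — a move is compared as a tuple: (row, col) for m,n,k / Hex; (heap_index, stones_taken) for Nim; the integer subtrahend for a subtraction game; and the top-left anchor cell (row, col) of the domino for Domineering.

p1 O@[.../.XX/.O.]: (0,0)[O../.XX/.O.]-1* (0,1)[.O./.XX/.O.]-1 (0,2)[..O/.XX/.O.]-1 (1,0)[.../OXX/.O.]-1 (2,0)[.../.XX/OO.]-1 (2,2)[.../.XX/.OO]-1
p2 X@[O../.XX/.O.]: (0,1)[OX./.XX/.O.]+1* (0,2)[O.X/.XX/.O.]+1 (1,0)[O../XXX/.O.]+1 (2,0)[O../.XX/XO.]+1 (2,2)[O../.XX/.OX]+1
p3 O@[OX./.XX/.O.]: (0,2)[OXO/.XX/.O.]-1* (1,0)[OX./OXX/.O.]-1 (2,0)[OX./.XX/OO.]-1 (2,2)[OX./.XX/.OO]-1
p4 X@[OXO/.XX/.O.]: (1,0)[OXO/XXX/.O.]+1* (2,0)[OXO/.XX/XO.]+1 (2,2)[OXO/.XX/.OX]+1
p5 O@[OXO/XXX/.O.]: (2,0)[OXO/XXX/OO.]-1* (2,2)[OXO/XXX/.OO]-1
p6 X@[OXO/XXX/OO.]: (2,2)[OXO/XXX/OOX]+1*
p7 O@[OXO/XXX/OOX] terminal -1; root [.../.XX/.O.] d6

PV length from [.../.XX/.O.]: 6 plies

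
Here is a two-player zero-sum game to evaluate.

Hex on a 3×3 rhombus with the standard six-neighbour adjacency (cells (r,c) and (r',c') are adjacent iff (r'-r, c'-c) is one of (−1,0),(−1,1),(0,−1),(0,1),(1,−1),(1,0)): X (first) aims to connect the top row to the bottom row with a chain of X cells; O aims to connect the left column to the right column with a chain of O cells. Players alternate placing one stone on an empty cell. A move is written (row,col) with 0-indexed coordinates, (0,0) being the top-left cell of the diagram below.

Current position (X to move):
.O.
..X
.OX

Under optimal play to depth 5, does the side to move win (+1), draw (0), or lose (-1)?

value(.O./..X/.OX, X) = +1

ply 1, X at .O./..X/.OX | (0,0)=+1→XO./..X/.OX*; (0,2)=+1→.OX/..X/.OX; (1,0)=+1→.O./X.X/.OX; (1,1)=-1→.O./.XX/.OX; (2,0)=-1→.O./..X/XOX
ply 2, O at XO./..X/.OX | (0,2)=-1→XOO/..X/.OX*; (1,0)=-1→XO./O.X/.OX; (1,1)=-1→XO./.OX/.OX; (2,0)=-1→XO./..X/OOX
ply 3, X at XOO/..X/.OX | (1,0)=+1→XOO/X.X/.OX*; (1,1)=-1→XOO/.XX/.OX; (2,0)=-1→XOO/..X/XOX
ply 4, O at XOO/X.X/.OX | (1,1)=-1→XOO/XOX/.OX*; (2,0)=-1→XOO/X.X/OOX
ply 5, X at XOO/XOX/.OX | (2,0)=+1→XOO/XOX/XOX*
ply 6: XOO/XOX/XOX is terminal -1 (O); from .O./..X/.OX depth 5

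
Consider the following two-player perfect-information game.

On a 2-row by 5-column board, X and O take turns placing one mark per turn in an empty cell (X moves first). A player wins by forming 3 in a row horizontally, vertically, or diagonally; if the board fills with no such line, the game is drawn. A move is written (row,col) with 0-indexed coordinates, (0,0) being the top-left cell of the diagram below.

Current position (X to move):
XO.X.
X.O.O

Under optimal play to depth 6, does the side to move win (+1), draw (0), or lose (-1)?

p1 X@[XO.X./X.O.O]: (0,2)[XOXX./X.O.O]-1 (0,4)[XO.XX/X.O.O]-1 (1,1)[XO.X./XXO.O]-1 (1,3)[XO.X./X.OXO]+0*
p2 O@[XO.X./X.OXO]: (0,2)[XOOX./X.OXO]+0* (0,4)[XO.XO/X.OXO]+0 (1,1)[XO.X./XOOXO]+0
p3 X@[XOOX./X.OXO]: (0,4)[XOOXX/X.OXO]+0* (1,1)[XOOX./XXOXO]+0
p4 O@[XOOXX/X.OXO]: (1,1)[XOOXX/XOOXO]+0*
p5 X@[XOOXX/XOOXO] terminal +0; root [XO.X./X.O.O] d6

value(XO.X./X.O.O, X) = 0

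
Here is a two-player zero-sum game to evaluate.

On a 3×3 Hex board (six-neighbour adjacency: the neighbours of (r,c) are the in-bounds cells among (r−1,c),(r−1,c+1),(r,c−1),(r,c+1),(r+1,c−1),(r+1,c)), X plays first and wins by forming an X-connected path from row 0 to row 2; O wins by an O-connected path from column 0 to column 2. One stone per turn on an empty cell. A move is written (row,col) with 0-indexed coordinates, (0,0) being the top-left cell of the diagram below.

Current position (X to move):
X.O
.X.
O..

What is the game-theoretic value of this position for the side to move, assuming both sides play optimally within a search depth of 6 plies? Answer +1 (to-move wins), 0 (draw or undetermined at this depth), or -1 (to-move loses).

[X.O/.X./O..] X move#1: (0,1):-1/XXO/.X./O.., (1,0):-1/X.O/XX./O.., (1,2):+1/X.O/.XX/O..*, (2,1):+1/X.O/.X./OX., (2,2):+1/X.O/.X./O.X
[X.O/.XX/O..] O move#2: (0,1):-1/XOO/.XX/O..*, (1,0):-1/X.O/OXX/O.., (2,1):-1/X.O/.XX/OO., (2,2):-1/X.O/.XX/O.O
[XOO/.XX/O..] X move#3: (1,0):+1/XOO/XXX/O..*, (2,1):-1/XOO/.XX/OX., (2,2):-1/XOO/.XX/O.X
[XOO/XXX/O..] O move#4: (2,1):-1/XOO/XXX/OO.*, (2,2):-1/XOO/XXX/O.O
[XOO/XXX/OO.] X move#5: (2,2):+1/XOO/XXX/OOX*
[XOO/XXX/OOX] end (terminal -1, O#6); searched X.O/.X./O.. to 6

value(X.O/.X./O.., X) = +1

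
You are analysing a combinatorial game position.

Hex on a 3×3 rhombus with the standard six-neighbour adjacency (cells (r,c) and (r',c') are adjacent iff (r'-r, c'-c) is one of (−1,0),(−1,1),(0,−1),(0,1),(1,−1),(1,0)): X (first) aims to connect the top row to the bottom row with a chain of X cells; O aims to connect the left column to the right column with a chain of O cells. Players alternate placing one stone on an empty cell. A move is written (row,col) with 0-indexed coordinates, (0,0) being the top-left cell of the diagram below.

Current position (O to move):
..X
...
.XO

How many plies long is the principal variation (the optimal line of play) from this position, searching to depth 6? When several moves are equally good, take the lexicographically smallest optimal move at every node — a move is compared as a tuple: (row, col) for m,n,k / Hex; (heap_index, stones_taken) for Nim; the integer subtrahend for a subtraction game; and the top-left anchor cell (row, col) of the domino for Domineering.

p1 O@[..X/.../.XO]: (0,0)[O.X/.../.XO]-1* (0,1)[.OX/.../.XO]-1 (1,0)[..X/O../.XO]-1 (1,1)[..X/.O./.XO]-1 (1,2)[..X/..O/.XO]-1 (2,0)[..X/.../OXO]-1
p2 X@[O.X/.../.XO]: (0,1)[OXX/.../.XO]+1* (1,0)[O.X/X../.XO]+1 (1,1)[O.X/.X./.XO]+1 (1,2)[O.X/..X/.XO]+1 (2,0)[O.X/.../XXO]+1
p3 O@[OXX/.../.XO]: (1,0)[OXX/O../.XO]-1* (1,1)[OXX/.O./.XO]-1 (1,2)[OXX/..O/.XO]-1 (2,0)[OXX/.../OXO]-1
p4 X@[OXX/O../.XO]: (1,1)[OXX/OX./.XO]+1* (1,2)[OXX/O.X/.XO]+1 (2,0)[OXX/O../XXO]+1
p5 O@[OXX/OX./.XO] terminal -1; root [..X/.../.XO] d6

PV length from [..X/.../.XO]: 4 plies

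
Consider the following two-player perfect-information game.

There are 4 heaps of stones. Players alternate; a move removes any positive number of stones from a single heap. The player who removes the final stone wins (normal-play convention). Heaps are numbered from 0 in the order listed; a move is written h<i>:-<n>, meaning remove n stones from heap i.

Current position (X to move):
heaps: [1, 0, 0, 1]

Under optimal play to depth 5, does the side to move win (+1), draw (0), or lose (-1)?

value((1,0,0,1), X) = -1

ply 1, X at (1,0,0,1) | h0:-1=-1→(0,0,0,1)*; h3:-1=-1→(1,0,0,0)
ply 2, O at (0,0,0,1) | h3:-1=+1→(0,0,0,0)*
ply 3: (0,0,0,0) is terminal -1 (X); from (1,0,0,1) depth 5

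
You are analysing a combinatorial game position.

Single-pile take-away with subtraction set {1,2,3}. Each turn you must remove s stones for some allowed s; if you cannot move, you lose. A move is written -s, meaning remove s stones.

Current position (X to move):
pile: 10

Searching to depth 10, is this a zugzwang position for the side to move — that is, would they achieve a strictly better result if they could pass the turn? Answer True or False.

zugzwang(10, X) = False

p1 X@[10]: -1[9]-1 -2[8]+1* -3[7]-1
p2 O@[8]: -1[7]-1* -2[6]-1 -3[5]-1
p3 X@[7]: -1[6]-1 -2[5]-1 -3[4]+1*
p4 O@[4]: -1[3]-1* -2[2]-1 -3[1]-1
p5 X@[3]: -1[2]-1 -2[1]-1 -3[0]+1*
p6 O@[0] terminal -1; root [10] d10
suppose X passes — search the same position with O to move:
pass> p1 O@[10]: -1[9]-1 -2[8]+1* -3[7]-1
pass> p2 X@[8]: -1[7]-1* -2[6]-1 -3[5]-1
pass> p3 O@[7]: -1[6]-1 -2[5]-1 -3[4]+1*
pass> p4 X@[4]: -1[3]-1* -2[2]-1 -3[1]-1
pass> p5 O@[3]: -1[2]-1 -2[1]-1 -3[0]+1*
pass> p6 X@[0] terminal -1; root [10] d10
for X: play +1, pass -1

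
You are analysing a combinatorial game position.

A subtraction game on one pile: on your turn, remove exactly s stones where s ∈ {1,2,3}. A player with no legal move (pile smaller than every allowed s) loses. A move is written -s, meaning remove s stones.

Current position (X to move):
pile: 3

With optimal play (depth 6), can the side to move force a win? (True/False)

ply 1, X at 3 | -1=-1→2; -2=-1→1; -3=+1→0*
ply 2: 0 is terminal -1 (O); from 3 depth 6

X winning at [3]: True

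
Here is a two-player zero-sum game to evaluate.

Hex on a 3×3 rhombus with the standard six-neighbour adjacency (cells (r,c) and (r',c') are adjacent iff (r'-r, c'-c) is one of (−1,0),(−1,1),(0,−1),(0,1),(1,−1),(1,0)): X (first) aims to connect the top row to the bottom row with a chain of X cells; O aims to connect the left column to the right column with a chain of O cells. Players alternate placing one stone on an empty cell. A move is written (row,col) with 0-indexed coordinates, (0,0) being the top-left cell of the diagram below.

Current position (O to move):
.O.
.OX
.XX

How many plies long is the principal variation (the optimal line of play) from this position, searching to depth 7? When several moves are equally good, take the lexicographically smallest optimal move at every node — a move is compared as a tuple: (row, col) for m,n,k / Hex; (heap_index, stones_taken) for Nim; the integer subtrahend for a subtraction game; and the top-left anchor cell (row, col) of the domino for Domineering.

p1 O@[.O./.OX/.XX]: (0,0)[OO./.OX/.XX]-1 (0,2)[.OO/.OX/.XX]+1* (1,0)[.O./OOX/.XX]-1 (2,0)[.O./.OX/OXX]-1
p2 X@[.OO/.OX/.XX]: (0,0)[XOO/.OX/.XX]-1* (1,0)[.OO/XOX/.XX]-1 (2,0)[.OO/.OX/XXX]-1
p3 O@[XOO/.OX/.XX]: (1,0)[XOO/OOX/.XX]+1* (2,0)[XOO/.OX/OXX]+1
p4 X@[XOO/OOX/.XX] terminal -1; root [.O./.OX/.XX] d7

PV length from [.O./.OX/.XX]: 3 plies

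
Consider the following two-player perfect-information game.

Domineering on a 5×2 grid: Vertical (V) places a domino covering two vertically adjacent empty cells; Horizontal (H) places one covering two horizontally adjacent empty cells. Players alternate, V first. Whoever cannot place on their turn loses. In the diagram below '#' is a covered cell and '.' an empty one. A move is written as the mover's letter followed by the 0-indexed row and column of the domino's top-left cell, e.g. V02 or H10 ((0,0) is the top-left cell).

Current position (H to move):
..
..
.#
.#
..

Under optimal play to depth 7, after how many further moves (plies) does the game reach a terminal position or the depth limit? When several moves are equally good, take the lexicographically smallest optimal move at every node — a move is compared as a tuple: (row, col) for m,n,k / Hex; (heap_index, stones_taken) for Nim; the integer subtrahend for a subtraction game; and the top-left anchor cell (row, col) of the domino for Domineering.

PV length from [../../.#/.#/..]: 3 plies

[../../.#/.#/..] H move#1: H00:+1/##/../.#/.#/..*, H10:+1/../##/.#/.#/.., H40:-1/../../.#/.#/##
[##/../.#/.#/..] V move#2: V10:-1/##/#./##/.#/..*, V20:-1/##/../##/##/.., V30:-1/##/../.#/##/#.
[##/#./##/.#/..] H move#3: H40:+1/##/#./##/.#/##*
[##/#./##/.#/##] end (terminal -1, V#4); searched ../../.#/.#/.. to 7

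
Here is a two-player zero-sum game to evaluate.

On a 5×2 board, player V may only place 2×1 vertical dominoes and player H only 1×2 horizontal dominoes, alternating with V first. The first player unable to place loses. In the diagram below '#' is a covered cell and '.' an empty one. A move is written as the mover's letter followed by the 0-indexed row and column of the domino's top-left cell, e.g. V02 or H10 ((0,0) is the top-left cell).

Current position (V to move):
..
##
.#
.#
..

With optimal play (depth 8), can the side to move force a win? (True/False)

p1 V@[../##/.#/.#/..]: V20[../##/##/##/..]-1* V30[../##/.#/##/#.]-1
p2 H@[../##/##/##/..]: H00[##/##/##/##/..]+1* H40[../##/##/##/##]+1
p3 V@[##/##/##/##/..] terminal -1; root [../##/.#/.#/..] d8

V winning at [../##/.#/.#/..]: False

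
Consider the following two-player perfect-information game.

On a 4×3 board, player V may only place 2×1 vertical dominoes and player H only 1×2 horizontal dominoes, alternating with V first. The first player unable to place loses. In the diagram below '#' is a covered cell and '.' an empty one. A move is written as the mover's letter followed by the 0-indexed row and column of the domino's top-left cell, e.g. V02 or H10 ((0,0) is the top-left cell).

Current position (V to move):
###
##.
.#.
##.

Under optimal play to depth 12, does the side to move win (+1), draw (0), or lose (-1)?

[###/##./.#./##.] V move#1: V12:+1/###/###/.##/##.*, V22:+1/###/##./.##/###
[###/###/.##/##.] end (terminal -1, H#2); searched ###/##./.#./##. to 12

value(###/##./.#./##., V) = +1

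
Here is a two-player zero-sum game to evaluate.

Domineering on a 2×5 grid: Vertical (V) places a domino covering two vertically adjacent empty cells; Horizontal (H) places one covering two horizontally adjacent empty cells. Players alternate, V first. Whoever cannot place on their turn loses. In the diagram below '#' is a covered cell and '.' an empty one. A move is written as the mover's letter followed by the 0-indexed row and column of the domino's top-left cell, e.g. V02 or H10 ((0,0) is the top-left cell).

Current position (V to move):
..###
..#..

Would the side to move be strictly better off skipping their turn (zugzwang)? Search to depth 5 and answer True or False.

zugzwang(..###/..#.., V) = False

[..###/..#..] V move#1: V00:+1/#.###/#.#..*, V01:+1/.####/.##..
[#.###/#.#..] H move#2: H13:-1/#.###/#.###*
[#.###/#.###] V move#3: V01:+1/#####/#####*
[#####/#####] end (terminal -1, H#4); searched ..###/..#.. to 5
if V skipped the turn, H would face:
~ [..###/..#..] H move#1: H00:+1/#####/..#..*, H10:+1/..###/###.., H13:-1/..###/..###
~ [#####/..#..] end (terminal -1, V#2); searched ..###/..#.. to 5
compare (V): move=+1 vs pass=-1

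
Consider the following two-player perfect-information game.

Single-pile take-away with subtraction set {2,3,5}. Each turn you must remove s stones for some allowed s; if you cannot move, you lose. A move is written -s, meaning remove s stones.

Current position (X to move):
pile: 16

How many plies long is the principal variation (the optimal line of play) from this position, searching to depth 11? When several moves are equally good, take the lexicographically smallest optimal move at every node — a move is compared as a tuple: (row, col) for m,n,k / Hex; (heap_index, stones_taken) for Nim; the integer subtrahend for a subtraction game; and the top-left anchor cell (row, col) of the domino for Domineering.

PV length from [16]: 5 plies

p1 X@[16]: -2[14]+1* -3[13]-1 -5[11]-1
p2 O@[14]: -2[12]-1* -3[11]-1 -5[9]-1
p3 X@[12]: -2[10]-1 -3[9]-1 -5[7]+1*
p4 O@[7]: -2[5]-1* -3[4]-1 -5[2]-1
p5 X@[5]: -2[3]-1 -3[2]-1 -5[0]+1*
p6 O@[0] terminal -1; root [16] d11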